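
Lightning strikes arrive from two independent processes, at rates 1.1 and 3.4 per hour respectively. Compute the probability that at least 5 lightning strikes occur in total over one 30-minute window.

0.0780

Independent Poisson processes superpose: combined rate λ = 1.1 + 3.4 = 4.5 per hour.
Over the interval, μ = 4.5 × 0.5 = 2.25 (a 30-minute window = 0.5 hours).
P(N ≥ 5) = 1 − P(N ≤ 4) ≈ 0.0780.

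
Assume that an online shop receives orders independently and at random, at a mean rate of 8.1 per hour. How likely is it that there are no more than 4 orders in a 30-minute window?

0.6191

Over the interval, μ = 8.1 × 0.5 = 4.05 (a 30-minute window = 0.5 hours).
P(N ≤ 4) = Σ_{j=0}^{4} e^(−μ) μ^j/j! ≈ 0.6191.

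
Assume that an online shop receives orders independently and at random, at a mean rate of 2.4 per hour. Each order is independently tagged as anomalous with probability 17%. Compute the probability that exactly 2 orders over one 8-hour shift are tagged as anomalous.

0.2037

Thinning: the orders that are tagged as anomalous themselves form a Poisson process with rate 0.17 × 2.4 = 0.408 per hour.
Over the interval, μ = 0.408 × 8 = 3.264 (an 8-hour shift = 8 hours).
P(N = 2) = e^(−3.264) · 3.264^2/2! ≈ 0.2037.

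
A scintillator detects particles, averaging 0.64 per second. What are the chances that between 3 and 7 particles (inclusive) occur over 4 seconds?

0.4666

Over the interval, μ = 0.64 × 4 = 2.56 (4 seconds).
P(3 ≤ N ≤ 7) = Σ_{j=3}^{7} e^(−2.56) · 2.56^j/j! ≈ 0.4666.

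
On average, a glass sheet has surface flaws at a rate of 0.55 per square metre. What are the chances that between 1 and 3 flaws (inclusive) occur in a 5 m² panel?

Over the interval, μ = 0.55 × 5 = 2.75 (a 5 m² panel = 5 square metres).
P(1 ≤ N ≤ 3) = Σ_{j=1}^{3} e^(−2.75) · 2.75^j/j! ≈ 0.6391.

0.6391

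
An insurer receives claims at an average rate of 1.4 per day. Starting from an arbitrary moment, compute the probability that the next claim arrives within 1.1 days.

Inter-arrival times are exponential with rate λ = 1.4 per day.
P(T ≤ 1.1) = 1 − e^(−λt) = 1 − e^(−1.4 × 1.1) = 1 − e^(−1.54) ≈ 0.7856.

0.7856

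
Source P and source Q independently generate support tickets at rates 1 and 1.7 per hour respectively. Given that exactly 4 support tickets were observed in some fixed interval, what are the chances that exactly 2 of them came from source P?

Given the total, each event is independently from source P with probability p = λ_P/(λ_P+λ_Q) = 1/2.7 ≈ 0.3704.
So K ~ Binomial(4, 1/2.7): P(K = 2) = C(4,2) · (1/2.7)^2 · (1.7/2.7)^2 ≈ 0.3263.

0.3263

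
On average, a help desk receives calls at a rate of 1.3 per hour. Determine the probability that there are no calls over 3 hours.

0.0202

Over the interval, μ = 1.3 × 3 = 3.9 (3 hours).
P(N = 0) = e^(−μ) μ^0/0! = e^(−3.9) · 3.9^0/1 ≈ 0.0202.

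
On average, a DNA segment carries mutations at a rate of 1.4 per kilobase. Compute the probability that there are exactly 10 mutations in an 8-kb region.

Over the interval, μ = 1.4 × 8 = 11.2 (an 8-kb region = 8 kilobases).
P(N = 10) = e^(−μ) μ^10/10! = e^(−11.2) · 11.2^10/3628800 ≈ 0.1170.

0.1170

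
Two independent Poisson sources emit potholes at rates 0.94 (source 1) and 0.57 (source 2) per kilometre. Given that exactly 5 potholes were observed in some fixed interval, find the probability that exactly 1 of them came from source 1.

Given the total, each event is independently from source 1 with probability p = λ_1/(λ_1+λ_2) = 0.94/1.51 ≈ 0.6225.
So K ~ Binomial(5, 0.94/1.51): P(K = 1) = C(5,1) · (0.94/1.51)^1 · (0.57/1.51)^4 ≈ 0.0632.

0.0632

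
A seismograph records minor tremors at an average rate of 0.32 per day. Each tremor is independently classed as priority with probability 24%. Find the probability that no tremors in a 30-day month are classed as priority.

Thinning: the tremors that are classed as priority themselves form a Poisson process with rate 0.24 × 0.32 = 0.0768 per day.
Over the interval, μ = 0.0768 × 30 = 2.304 (a 30-day month = 30 days).
P(N = 0) = e^(−2.304) · 2.304^0/0! ≈ 0.0999.

0.0999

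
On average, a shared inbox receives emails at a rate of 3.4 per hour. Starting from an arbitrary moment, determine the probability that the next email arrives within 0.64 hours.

0.8865

Inter-arrival times are exponential with rate λ = 3.4 per hour.
P(T ≤ 0.64) = 1 − e^(−λt) = 1 − e^(−3.4 × 0.64) = 1 − e^(−2.176) ≈ 0.8865.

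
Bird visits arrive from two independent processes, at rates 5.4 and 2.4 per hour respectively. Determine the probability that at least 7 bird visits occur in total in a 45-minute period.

0.3696

Independent Poisson processes superpose: combined rate λ = 5.4 + 2.4 = 7.8 per hour.
Over the interval, μ = 7.8 × 0.75 = 5.85 (a 45-minute period = 0.75 hours).
P(N ≥ 7) = 1 − P(N ≤ 6) ≈ 0.3696.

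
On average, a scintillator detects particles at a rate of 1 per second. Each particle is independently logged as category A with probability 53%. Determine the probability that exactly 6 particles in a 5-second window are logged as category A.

0.0340

Thinning: the particles that are logged as category A themselves form a Poisson process with rate 0.53 × 1 = 0.53 per second.
Over the interval, μ = 0.53 × 5 = 2.65 (a 5-second window = 5 seconds).
P(N = 6) = e^(−2.65) · 2.65^6/6! ≈ 0.0340.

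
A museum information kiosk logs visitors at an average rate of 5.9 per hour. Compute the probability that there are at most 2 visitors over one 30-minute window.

Over the interval, μ = 5.9 × 0.5 = 2.95 (a 30-minute window = 0.5 hours).
P(N ≤ 2) = Σ_{j=0}^{2} e^(−μ) μ^j/j! ≈ 0.4345.

0.4345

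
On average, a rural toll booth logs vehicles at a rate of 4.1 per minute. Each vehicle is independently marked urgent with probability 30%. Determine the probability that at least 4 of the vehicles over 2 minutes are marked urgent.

0.2339

Thinning: the vehicles that are marked urgent themselves form a Poisson process with rate 0.3 × 4.1 = 1.23 per minute.
Over the interval, μ = 1.23 × 2 = 2.46 (2 minutes).
P(N ≥ 4) = 1 − P(N ≤ 3) ≈ 0.2339.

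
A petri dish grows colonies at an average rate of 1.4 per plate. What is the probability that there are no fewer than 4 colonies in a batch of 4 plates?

0.8094

Over the interval, μ = 1.4 × 4 = 5.6 (a batch of 4 plates = 4 plates).
P(N ≥ 4) = 1 − P(N ≤ 3) = 1 − Σ_{j=0}^{3} e^(−μ) μ^j/j! ≈ 0.8094.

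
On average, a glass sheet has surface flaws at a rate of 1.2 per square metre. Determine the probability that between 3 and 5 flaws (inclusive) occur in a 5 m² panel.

0.3837

Over the interval, μ = 1.2 × 5 = 6 (a 5 m² panel = 5 square metres).
P(3 ≤ N ≤ 5) = Σ_{j=3}^{5} e^(−6) · 6^j/j! ≈ 0.3837.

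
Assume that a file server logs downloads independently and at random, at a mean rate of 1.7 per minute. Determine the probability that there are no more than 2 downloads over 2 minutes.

0.3397

Over the interval, μ = 1.7 × 2 = 3.4 (2 minutes).
P(N ≤ 2) = Σ_{j=0}^{2} e^(−μ) μ^j/j! ≈ 0.3397.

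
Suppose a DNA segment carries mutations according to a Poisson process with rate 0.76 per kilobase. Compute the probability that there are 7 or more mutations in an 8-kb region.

0.4065

Over the interval, μ = 0.76 × 8 = 6.08 (an 8-kb region = 8 kilobases).
P(N ≥ 7) = 1 − P(N ≤ 6) = 1 − Σ_{j=0}^{6} e^(−μ) μ^j/j! ≈ 0.4065.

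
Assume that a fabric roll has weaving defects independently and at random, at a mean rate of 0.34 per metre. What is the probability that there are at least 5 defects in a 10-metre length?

Over the interval, μ = 0.34 × 10 = 3.4 (a 10-metre length = 10 metres).
P(N ≥ 5) = 1 − P(N ≤ 4) = 1 − Σ_{j=0}^{4} e^(−μ) μ^j/j! ≈ 0.2558.

0.2558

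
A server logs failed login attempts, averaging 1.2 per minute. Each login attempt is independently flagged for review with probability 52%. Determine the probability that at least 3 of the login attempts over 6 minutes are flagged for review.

0.7219

Thinning: the login attempts that are flagged for review themselves form a Poisson process with rate 0.52 × 1.2 = 0.624 per minute.
Over the interval, μ = 0.624 × 6 = 3.744 (6 minutes).
P(N ≥ 3) = 1 − P(N ≤ 2) ≈ 0.7219.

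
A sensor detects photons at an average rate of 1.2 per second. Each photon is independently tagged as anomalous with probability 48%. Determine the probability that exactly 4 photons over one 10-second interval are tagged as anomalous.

0.1445

Thinning: the photons that are tagged as anomalous themselves form a Poisson process with rate 0.48 × 1.2 = 0.576 per second.
Over the interval, μ = 0.576 × 10 = 5.76 (a 10-second interval = 10 seconds).
P(N = 4) = e^(−5.76) · 5.76^4/4! ≈ 0.1445.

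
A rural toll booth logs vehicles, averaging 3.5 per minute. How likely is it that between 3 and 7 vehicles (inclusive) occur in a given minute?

With mean μ = 3.5 per minute,
P(3 ≤ N ≤ 7) = Σ_{j=3}^{7} e^(−3.5) · 3.5^j/j! ≈ 0.6524.

0.6524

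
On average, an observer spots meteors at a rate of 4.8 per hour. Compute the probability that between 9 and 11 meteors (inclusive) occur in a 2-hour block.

0.3616

Over the interval, μ = 4.8 × 2 = 9.6 (a 2-hour block = 2 hours).
P(9 ≤ N ≤ 11) = Σ_{j=9}^{11} e^(−9.6) · 9.6^j/j! ≈ 0.3616.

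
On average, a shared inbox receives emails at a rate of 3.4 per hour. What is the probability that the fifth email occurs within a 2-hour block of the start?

Over the interval, μ = 3.4 × 2 = 6.8 (a 2-hour block = 2 hours).
The fifth arrival falls in the interval iff at least 5 events occur there: P(S_5 ≤ t) = P(N ≥ 5) = 1 − P(N ≤ 4) ≈ 0.8080.

0.8080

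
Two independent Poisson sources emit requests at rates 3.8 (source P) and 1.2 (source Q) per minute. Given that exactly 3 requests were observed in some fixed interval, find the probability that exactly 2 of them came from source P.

0.4159

Given the total, each event is independently from source P with probability p = λ_P/(λ_P+λ_Q) = 3.8/5 = 0.7600.
So K ~ Binomial(3, 3.8/5): P(K = 2) = C(3,2) · (3.8/5)^2 · (1.2/5)^1 ≈ 0.4159.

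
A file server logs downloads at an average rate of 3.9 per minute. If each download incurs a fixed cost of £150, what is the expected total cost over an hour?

£35100

E[N] = 3.9 × 60 = 234 (an hour = 60 minutes); E[cost] = 234 × £150 = £35100.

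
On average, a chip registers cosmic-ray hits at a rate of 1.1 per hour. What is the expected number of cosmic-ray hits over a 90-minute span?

E[N] = λt = 1.1 × 1.5 = 1.65 (a 90-minute span = 1.5 hours).

1.65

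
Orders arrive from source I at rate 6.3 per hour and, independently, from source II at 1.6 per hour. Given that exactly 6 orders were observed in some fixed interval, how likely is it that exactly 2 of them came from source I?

0.0161

Given the total, each event is independently from source I with probability p = λ_I/(λ_I+λ_II) = 6.3/7.9 ≈ 0.7975.
So K ~ Binomial(6, 6.3/7.9): P(K = 2) = C(6,2) · (6.3/7.9)^2 · (1.6/7.9)^4 ≈ 0.0161.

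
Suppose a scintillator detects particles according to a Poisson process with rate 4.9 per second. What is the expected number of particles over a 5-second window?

24.5

E[N] = λt = 4.9 × 5 = 24.5 (a 5-second window = 5 seconds).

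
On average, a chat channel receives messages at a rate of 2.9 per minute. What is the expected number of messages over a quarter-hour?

E[N] = λt = 2.9 × 15 = 43.5 (a quarter-hour = 15 minutes).

43.5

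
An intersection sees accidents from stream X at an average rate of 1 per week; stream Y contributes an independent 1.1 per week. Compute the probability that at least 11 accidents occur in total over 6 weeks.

Independent Poisson processes superpose: combined rate λ = 1 + 1.1 = 2.1 per week.
Over the interval, μ = 2.1 × 6 = 12.6 (6 weeks).
P(N ≥ 11) = 1 − P(N ≤ 10) ≈ 0.7124.

0.7124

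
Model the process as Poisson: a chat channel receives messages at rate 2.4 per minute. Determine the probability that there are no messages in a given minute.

With mean μ = 2.4 per minute,
P(N = 0) = e^(−μ) μ^0/0! = e^(−2.4) · 2.4^0/1 ≈ 0.0907.

0.0907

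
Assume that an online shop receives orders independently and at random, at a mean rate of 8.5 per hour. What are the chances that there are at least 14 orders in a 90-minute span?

Over the interval, μ = 8.5 × 1.5 = 12.75 (a 90-minute span = 1.5 hours).
P(N ≥ 14) = 1 − P(N ≤ 13) = 1 − Σ_{j=0}^{13} e^(−μ) μ^j/j! ≈ 0.3995.

0.3995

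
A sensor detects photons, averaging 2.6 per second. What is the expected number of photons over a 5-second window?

E[N] = λt = 2.6 × 5 = 13 (a 5-second window = 5 seconds).

13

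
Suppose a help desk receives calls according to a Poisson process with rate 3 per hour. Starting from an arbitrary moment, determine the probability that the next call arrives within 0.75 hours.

Inter-arrival times are exponential with rate λ = 3 per hour.
P(T ≤ 0.75) = 1 − e^(−λt) = 1 − e^(−3 × 0.75) = 1 − e^(−2.25) ≈ 0.8946.

0.8946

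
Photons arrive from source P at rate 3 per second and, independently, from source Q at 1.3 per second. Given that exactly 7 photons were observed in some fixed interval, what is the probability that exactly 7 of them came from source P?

Given the total, each event is independently from source P with probability p = λ_P/(λ_P+λ_Q) = 3/4.3 ≈ 0.6977.
So K ~ Binomial(7, 3/4.3): P(K = 7) = C(7,7) · (3/4.3)^7 · (1.3/4.3)^0 ≈ 0.0805.

0.0805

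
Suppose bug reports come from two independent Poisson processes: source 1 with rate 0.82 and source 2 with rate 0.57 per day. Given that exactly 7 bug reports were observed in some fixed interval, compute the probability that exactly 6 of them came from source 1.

0.1210

Given the total, each event is independently from source 1 with probability p = λ_1/(λ_1+λ_2) = 0.82/1.39 ≈ 0.5899.
So K ~ Binomial(7, 0.82/1.39): P(K = 6) = C(7,6) · (0.82/1.39)^6 · (0.57/1.39)^1 ≈ 0.1210.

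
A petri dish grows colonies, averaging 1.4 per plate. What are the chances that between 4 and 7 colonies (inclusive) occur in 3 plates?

Over the interval, μ = 1.4 × 3 = 4.2 (3 plates).
P(4 ≤ N ≤ 7) = Σ_{j=4}^{7} e^(−4.2) · 4.2^j/j! ≈ 0.5407.

0.5407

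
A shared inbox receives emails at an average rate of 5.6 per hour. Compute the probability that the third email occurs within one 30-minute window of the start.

Over the interval, μ = 5.6 × 0.5 = 2.8 (a 30-minute window = 0.5 hours).
The third arrival falls in the interval iff at least 3 events occur there: P(S_3 ≤ t) = P(N ≥ 3) = 1 − P(N ≤ 2) ≈ 0.5305.

0.5305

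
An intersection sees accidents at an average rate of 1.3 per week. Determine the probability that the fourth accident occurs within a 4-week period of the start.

0.7619

Over the interval, μ = 1.3 × 4 = 5.2 (a 4-week period = 4 weeks).
The fourth arrival falls in the interval iff at least 4 events occur there: P(S_4 ≤ t) = P(N ≥ 4) = 1 − P(N ≤ 3) ≈ 0.7619.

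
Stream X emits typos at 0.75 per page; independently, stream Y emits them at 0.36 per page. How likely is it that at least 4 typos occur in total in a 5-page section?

0.8039

Independent Poisson processes superpose: combined rate λ = 0.75 + 0.36 = 1.11 per page.
Over the interval, μ = 1.11 × 5 = 5.55 (a 5-page section = 5 pages).
P(N ≥ 4) = 1 − P(N ≤ 3) ≈ 0.8039.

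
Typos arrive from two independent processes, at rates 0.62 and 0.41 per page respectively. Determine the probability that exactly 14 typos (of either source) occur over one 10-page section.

0.0584

Independent Poisson processes superpose: combined rate λ = 0.62 + 0.41 = 1.03 per page.
Over the interval, μ = 1.03 × 10 = 10.3 (a 10-page section = 10 pages).
P(N = 14) = e^(−10.3) · 10.3^14/14! ≈ 0.0584.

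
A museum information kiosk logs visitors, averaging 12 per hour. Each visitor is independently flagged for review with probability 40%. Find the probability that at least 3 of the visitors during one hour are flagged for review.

0.8575

Thinning: the visitors that are flagged for review themselves form a Poisson process with rate 0.4 × 12 = 4.8 per hour.
So μ = 4.8.
P(N ≥ 3) = 1 − P(N ≤ 2) ≈ 0.8575.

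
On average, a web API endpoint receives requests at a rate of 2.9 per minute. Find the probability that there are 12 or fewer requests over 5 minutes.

Over the interval, μ = 2.9 × 5 = 14.5 (5 minutes).
P(N ≤ 12) = Σ_{j=0}^{12} e^(−μ) μ^j/j! ≈ 0.3111.

0.3111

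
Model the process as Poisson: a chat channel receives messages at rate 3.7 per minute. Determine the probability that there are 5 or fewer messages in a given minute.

0.8301

With mean μ = 3.7 per minute,
P(N ≤ 5) = Σ_{j=0}^{5} e^(−μ) μ^j/j! ≈ 0.8301.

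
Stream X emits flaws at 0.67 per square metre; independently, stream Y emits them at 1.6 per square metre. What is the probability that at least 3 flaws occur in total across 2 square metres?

0.8309

Independent Poisson processes superpose: combined rate λ = 0.67 + 1.6 = 2.27 per square metre.
Over the interval, μ = 2.27 × 2 = 4.54 (2 square metres).
P(N ≥ 3) = 1 − P(N ≤ 2) ≈ 0.8309.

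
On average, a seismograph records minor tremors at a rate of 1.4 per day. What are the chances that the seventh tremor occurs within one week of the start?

0.8567

Over the interval, μ = 1.4 × 7 = 9.8 (a week = 7 days).
The seventh arrival falls in the interval iff at least 7 events occur there: P(S_7 ≤ t) = P(N ≥ 7) = 1 − P(N ≤ 6) ≈ 0.8567.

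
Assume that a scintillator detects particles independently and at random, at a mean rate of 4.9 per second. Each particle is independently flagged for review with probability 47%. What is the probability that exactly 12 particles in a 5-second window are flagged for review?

Thinning: the particles that are flagged for review themselves form a Poisson process with rate 0.47 × 4.9 = 2.303 per second.
Over the interval, μ = 2.303 × 5 = 11.515 (a 5-second window = 5 seconds).
P(N = 12) = e^(−11.515) · 11.515^12/12! ≈ 0.1132.

0.1132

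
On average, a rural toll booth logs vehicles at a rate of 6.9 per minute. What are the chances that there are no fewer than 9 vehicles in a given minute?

0.2580

With mean μ = 6.9 per minute,
P(N ≥ 9) = 1 − P(N ≤ 8) = 1 − Σ_{j=0}^{8} e^(−μ) μ^j/j! ≈ 0.2580.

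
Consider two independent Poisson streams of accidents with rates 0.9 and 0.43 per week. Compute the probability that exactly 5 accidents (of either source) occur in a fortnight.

0.0776

Independent Poisson processes superpose: combined rate λ = 0.9 + 0.43 = 1.33 per week.
Over the interval, μ = 1.33 × 2 = 2.66 (a fortnight = 2 weeks).
P(N = 5) = e^(−2.66) · 2.66^5/5! ≈ 0.0776.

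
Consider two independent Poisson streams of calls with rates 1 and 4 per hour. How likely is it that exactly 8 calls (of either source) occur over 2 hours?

0.1126

Independent Poisson processes superpose: combined rate λ = 1 + 4 = 5 per hour.
Over the interval, μ = 5 × 2 = 10 (2 hours).
P(N = 8) = e^(−10) · 10^8/8! ≈ 0.1126.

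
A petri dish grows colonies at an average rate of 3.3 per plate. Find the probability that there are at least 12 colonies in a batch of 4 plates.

Over the interval, μ = 3.3 × 4 = 13.2 (a batch of 4 plates = 4 plates).
P(N ≥ 12) = 1 − P(N ≤ 11) = 1 − Σ_{j=0}^{11} e^(−μ) μ^j/j! ≈ 0.6668.

0.6668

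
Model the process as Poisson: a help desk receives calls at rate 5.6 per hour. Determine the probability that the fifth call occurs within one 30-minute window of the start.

Over the interval, μ = 5.6 × 0.5 = 2.8 (a 30-minute window = 0.5 hours).
The fifth arrival falls in the interval iff at least 5 events occur there: P(S_5 ≤ t) = P(N ≥ 5) = 1 − P(N ≤ 4) ≈ 0.1523.

0.1523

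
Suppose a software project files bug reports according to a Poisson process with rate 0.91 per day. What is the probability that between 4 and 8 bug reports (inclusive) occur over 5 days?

Over the interval, μ = 0.91 × 5 = 4.55 (5 days).
P(4 ≤ N ≤ 8) = Σ_{j=4}^{8} e^(−4.55) · 4.55^j/j! ≈ 0.6235.

0.6235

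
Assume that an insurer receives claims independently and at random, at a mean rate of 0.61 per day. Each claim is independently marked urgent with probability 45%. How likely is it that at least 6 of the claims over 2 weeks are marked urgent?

0.1908

Thinning: the claims that are marked urgent themselves form a Poisson process with rate 0.45 × 0.61 = 0.2745 per day.
Over the interval, μ = 0.2745 × 14 = 3.843 (2 weeks = 14 days).
P(N ≥ 6) = 1 − P(N ≤ 5) ≈ 0.1908.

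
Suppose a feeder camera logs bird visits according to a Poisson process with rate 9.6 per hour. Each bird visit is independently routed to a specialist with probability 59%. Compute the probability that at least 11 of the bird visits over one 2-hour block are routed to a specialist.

Thinning: the bird visits that are routed to a specialist themselves form a Poisson process with rate 0.59 × 9.6 = 5.664 per hour.
Over the interval, μ = 5.664 × 2 = 11.328 (a 2-hour block = 2 hours).
P(N ≥ 11) = 1 − P(N ≤ 10) ≈ 0.5786.

0.5786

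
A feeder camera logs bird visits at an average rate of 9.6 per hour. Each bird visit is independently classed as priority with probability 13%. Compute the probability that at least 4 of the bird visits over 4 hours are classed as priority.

Thinning: the bird visits that are classed as priority themselves form a Poisson process with rate 0.13 × 9.6 = 1.248 per hour.
Over the interval, μ = 1.248 × 4 = 4.992 (4 hours).
P(N ≥ 4) = 1 − P(N ≤ 3) ≈ 0.7338.

0.7338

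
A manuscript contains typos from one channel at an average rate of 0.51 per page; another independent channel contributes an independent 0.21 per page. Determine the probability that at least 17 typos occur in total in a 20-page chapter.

Independent Poisson processes superpose: combined rate λ = 0.51 + 0.21 = 0.72 per page.
Over the interval, μ = 0.72 × 20 = 14.4 (a 20-page chapter = 20 pages).
P(N ≥ 17) = 1 − P(N ≤ 16) ≈ 0.2796.

0.2796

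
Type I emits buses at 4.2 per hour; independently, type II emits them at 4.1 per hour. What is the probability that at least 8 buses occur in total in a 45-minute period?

0.2875

Independent Poisson processes superpose: combined rate λ = 4.2 + 4.1 = 8.3 per hour.
Over the interval, μ = 8.3 × 0.75 = 6.225 (a 45-minute period = 0.75 hours).
P(N ≥ 8) = 1 − P(N ≤ 7) ≈ 0.2875.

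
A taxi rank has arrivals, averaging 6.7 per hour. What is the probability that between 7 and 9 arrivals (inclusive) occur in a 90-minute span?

Over the interval, μ = 6.7 × 1.5 = 10.05 (a 90-minute span = 1.5 hours).
P(7 ≤ N ≤ 9) = Σ_{j=7}^{9} e^(−10.05) · 10.05^j/j! ≈ 0.3247.

0.3247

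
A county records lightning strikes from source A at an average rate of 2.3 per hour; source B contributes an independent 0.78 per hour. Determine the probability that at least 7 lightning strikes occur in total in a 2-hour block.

Independent Poisson processes superpose: combined rate λ = 2.3 + 0.78 = 3.08 per hour.
Over the interval, μ = 3.08 × 2 = 6.16 (a 2-hour block = 2 hours).
P(N ≥ 7) = 1 − P(N ≤ 6) ≈ 0.4194.

0.4194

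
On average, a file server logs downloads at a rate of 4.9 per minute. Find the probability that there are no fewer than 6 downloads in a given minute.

With mean μ = 4.9 per minute,
P(N ≥ 6) = 1 − P(N ≤ 5) = 1 − Σ_{j=0}^{5} e^(−μ) μ^j/j! ≈ 0.3665.

0.3665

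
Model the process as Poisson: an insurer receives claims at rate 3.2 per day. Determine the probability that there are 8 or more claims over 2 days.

0.3127

Over the interval, μ = 3.2 × 2 = 6.4 (2 days).
P(N ≥ 8) = 1 − P(N ≤ 7) = 1 − Σ_{j=0}^{7} e^(−μ) μ^j/j! ≈ 0.3127.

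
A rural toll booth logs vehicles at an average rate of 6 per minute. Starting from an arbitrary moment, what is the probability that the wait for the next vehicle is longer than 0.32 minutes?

0.1466

The wait for the next event is exponential with rate λ = 6 per minute.
P(T > 0.32) = e^(−λt) = e^(−6 × 0.32) = e^(−1.92) ≈ 0.1466.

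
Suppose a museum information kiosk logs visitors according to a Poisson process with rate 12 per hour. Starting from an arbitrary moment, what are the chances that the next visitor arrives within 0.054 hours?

0.4769

Inter-arrival times are exponential with rate λ = 12 per hour.
P(T ≤ 0.054) = 1 − e^(−λt) = 1 − e^(−12 × 0.054) = 1 − e^(−0.648) ≈ 0.4769.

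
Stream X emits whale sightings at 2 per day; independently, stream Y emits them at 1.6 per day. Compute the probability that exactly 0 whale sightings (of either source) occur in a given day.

0.0273

Independent Poisson processes superpose: combined rate λ = 2 + 1.6 = 3.6 per day.
So μ = 3.6.
P(N = 0) = e^(−3.6) · 3.6^0/0! ≈ 0.0273.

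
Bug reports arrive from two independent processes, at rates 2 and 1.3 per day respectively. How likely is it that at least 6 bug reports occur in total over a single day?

0.1171

Independent Poisson processes superpose: combined rate λ = 2 + 1.3 = 3.3 per day.
So μ = 3.3.
P(N ≥ 6) = 1 − P(N ≤ 5) ≈ 0.1171.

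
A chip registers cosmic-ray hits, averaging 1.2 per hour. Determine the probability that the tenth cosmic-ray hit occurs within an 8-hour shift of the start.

Over the interval, μ = 1.2 × 8 = 9.6 (an 8-hour shift = 8 hours).
The tenth arrival falls in the interval iff at least 10 events occur there: P(S_10 ≤ t) = P(N ≥ 10) = 1 − P(N ≤ 9) ≈ 0.4911.

0.4911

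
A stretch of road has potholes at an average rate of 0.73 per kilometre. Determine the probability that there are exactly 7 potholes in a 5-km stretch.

Over the interval, μ = 0.73 × 5 = 3.65 (a 5-km stretch = 5 kilometres).
P(N = 7) = e^(−μ) μ^7/7! = e^(−3.65) · 3.65^7/5040 ≈ 0.0445.

0.0445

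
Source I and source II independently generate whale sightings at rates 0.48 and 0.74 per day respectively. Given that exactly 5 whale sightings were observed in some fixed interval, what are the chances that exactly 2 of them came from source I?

Given the total, each event is independently from source I with probability p = λ_I/(λ_I+λ_II) = 0.48/1.22 ≈ 0.3934.
So K ~ Binomial(5, 0.48/1.22): P(K = 2) = C(5,2) · (0.48/1.22)^2 · (0.74/1.22)^3 ≈ 0.3454.

0.3454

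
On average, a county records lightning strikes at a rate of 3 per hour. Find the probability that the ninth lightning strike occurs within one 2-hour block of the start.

Over the interval, μ = 3 × 2 = 6 (a 2-hour block = 2 hours).
The ninth arrival falls in the interval iff at least 9 events occur there: P(S_9 ≤ t) = P(N ≥ 9) = 1 − P(N ≤ 8) ≈ 0.1528.

0.1528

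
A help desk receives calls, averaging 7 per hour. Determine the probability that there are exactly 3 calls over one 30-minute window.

Over the interval, μ = 7 × 0.5 = 3.5 (a 30-minute window = 0.5 hours).
P(N = 3) = e^(−μ) μ^3/3! = e^(−3.5) · 3.5^3/6 ≈ 0.2158.

0.2158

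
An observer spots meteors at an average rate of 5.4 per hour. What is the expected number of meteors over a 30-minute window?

E[N] = λt = 5.4 × 0.5 = 2.7 (a 30-minute window = 0.5 hours).

2.7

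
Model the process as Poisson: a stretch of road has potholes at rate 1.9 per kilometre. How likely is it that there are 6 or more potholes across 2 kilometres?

Over the interval, μ = 1.9 × 2 = 3.8 (2 kilometres).
P(N ≥ 6) = 1 − P(N ≤ 5) = 1 − Σ_{j=0}^{5} e^(−μ) μ^j/j! ≈ 0.1844.

0.1844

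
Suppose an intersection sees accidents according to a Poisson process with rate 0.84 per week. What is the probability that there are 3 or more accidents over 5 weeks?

0.7898

Over the interval, μ = 0.84 × 5 = 4.2 (5 weeks).
P(N ≥ 3) = 1 − P(N ≤ 2) = 1 − Σ_{j=0}^{2} e^(−μ) μ^j/j! ≈ 0.7898.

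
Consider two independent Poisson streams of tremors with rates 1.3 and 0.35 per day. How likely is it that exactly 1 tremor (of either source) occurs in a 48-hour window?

0.1217

Independent Poisson processes superpose: combined rate λ = 1.3 + 0.35 = 1.65 per day.
Over the interval, μ = 1.65 × 2 = 3.3 (a 48-hour window = 2 days).
P(N = 1) = e^(−3.3) · 3.3^1/1! ≈ 0.1217.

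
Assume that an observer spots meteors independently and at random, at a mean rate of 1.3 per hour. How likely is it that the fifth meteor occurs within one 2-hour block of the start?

0.1226

Over the interval, μ = 1.3 × 2 = 2.6 (a 2-hour block = 2 hours).
The fifth arrival falls in the interval iff at least 5 events occur there: P(S_5 ≤ t) = P(N ≥ 5) = 1 − P(N ≤ 4) ≈ 0.1226.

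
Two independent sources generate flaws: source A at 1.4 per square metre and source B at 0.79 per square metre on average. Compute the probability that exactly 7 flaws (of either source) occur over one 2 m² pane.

0.0769

Independent Poisson processes superpose: combined rate λ = 1.4 + 0.79 = 2.19 per square metre.
Over the interval, μ = 2.19 × 2 = 4.38 (a 2 m² pane = 2 square metres).
P(N = 7) = e^(−4.38) · 4.38^7/7! ≈ 0.0769.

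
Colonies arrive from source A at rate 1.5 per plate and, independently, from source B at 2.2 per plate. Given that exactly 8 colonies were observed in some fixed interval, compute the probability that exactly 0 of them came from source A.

Given the total, each event is independently from source A with probability p = λ_A/(λ_A+λ_B) = 1.5/3.7 ≈ 0.4054.
So K ~ Binomial(8, 1.5/3.7): P(K = 0) = C(8,0) · (1.5/3.7)^0 · (2.2/3.7)^8 ≈ 0.0156.

0.0156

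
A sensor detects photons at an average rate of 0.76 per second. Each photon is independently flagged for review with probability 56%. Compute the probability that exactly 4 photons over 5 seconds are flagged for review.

Thinning: the photons that are flagged for review themselves form a Poisson process with rate 0.56 × 0.76 = 0.4256 per second.
Over the interval, μ = 0.4256 × 5 = 2.128 (5 seconds).
P(N = 4) = e^(−2.128) · 2.128^4/4! ≈ 0.1017.

0.1017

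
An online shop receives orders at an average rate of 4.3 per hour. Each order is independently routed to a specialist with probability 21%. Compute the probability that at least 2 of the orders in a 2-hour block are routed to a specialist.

0.5389

Thinning: the orders that are routed to a specialist themselves form a Poisson process with rate 0.21 × 4.3 = 0.903 per hour.
Over the interval, μ = 0.903 × 2 = 1.806 (a 2-hour block = 2 hours).
P(N ≥ 2) = 1 − P(N ≤ 1) ≈ 0.5389.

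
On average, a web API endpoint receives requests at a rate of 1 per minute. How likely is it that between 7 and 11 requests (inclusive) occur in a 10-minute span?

Over the interval, μ = 1 × 10 = 10 (a 10-minute span = 10 minutes).
P(7 ≤ N ≤ 11) = Σ_{j=7}^{11} e^(−10) · 10^j/j! ≈ 0.5666.

0.5666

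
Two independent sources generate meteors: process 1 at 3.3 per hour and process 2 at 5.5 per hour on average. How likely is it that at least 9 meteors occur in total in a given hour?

Independent Poisson processes superpose: combined rate λ = 3.3 + 5.5 = 8.8 per hour.
So μ = 8.8.
P(N ≥ 9) = 1 − P(N ≤ 8) ≈ 0.5177.

0.5177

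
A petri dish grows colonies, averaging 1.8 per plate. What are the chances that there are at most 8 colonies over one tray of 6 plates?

Over the interval, μ = 1.8 × 6 = 10.8 (a tray of 6 plates = 6 plates).
P(N ≤ 8) = Σ_{j=0}^{8} e^(−μ) μ^j/j! ≈ 0.2502.

0.2502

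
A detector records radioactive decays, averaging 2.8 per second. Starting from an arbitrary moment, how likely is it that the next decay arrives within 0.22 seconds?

0.4599

Inter-arrival times are exponential with rate λ = 2.8 per second.
P(T ≤ 0.22) = 1 − e^(−λt) = 1 − e^(−2.8 × 0.22) = 1 − e^(−0.616) ≈ 0.4599.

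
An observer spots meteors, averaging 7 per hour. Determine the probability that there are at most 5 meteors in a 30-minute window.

Over the interval, μ = 7 × 0.5 = 3.5 (a 30-minute window = 0.5 hours).
P(N ≤ 5) = Σ_{j=0}^{5} e^(−μ) μ^j/j! ≈ 0.8576.

0.8576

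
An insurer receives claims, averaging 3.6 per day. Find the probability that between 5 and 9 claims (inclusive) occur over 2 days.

Over the interval, μ = 3.6 × 2 = 7.2 (2 days).
P(5 ≤ N ≤ 9) = Σ_{j=5}^{9} e^(−7.2) · 7.2^j/j! ≈ 0.6541.

0.6541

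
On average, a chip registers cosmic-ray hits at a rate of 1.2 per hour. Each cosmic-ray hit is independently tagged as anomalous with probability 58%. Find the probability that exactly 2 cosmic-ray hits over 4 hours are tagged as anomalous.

Thinning: the cosmic-ray hits that are tagged as anomalous themselves form a Poisson process with rate 0.58 × 1.2 = 0.696 per hour.
Over the interval, μ = 0.696 × 4 = 2.784 (4 hours).
P(N = 2) = e^(−2.784) · 2.784^2/2! ≈ 0.2395.

0.2395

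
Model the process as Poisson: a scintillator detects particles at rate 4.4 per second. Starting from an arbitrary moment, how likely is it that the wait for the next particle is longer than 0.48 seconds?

0.1210

The wait for the next event is exponential with rate λ = 4.4 per second.
P(T > 0.48) = e^(−λt) = e^(−4.4 × 0.48) = e^(−2.112) ≈ 0.1210.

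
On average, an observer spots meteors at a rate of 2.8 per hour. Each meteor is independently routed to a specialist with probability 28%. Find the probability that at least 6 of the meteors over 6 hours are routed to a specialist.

0.3323

Thinning: the meteors that are routed to a specialist themselves form a Poisson process with rate 0.28 × 2.8 = 0.784 per hour.
Over the interval, μ = 0.784 × 6 = 4.704 (6 hours).
P(N ≥ 6) = 1 − P(N ≤ 5) ≈ 0.3323.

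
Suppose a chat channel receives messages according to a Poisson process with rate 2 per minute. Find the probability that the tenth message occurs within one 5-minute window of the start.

0.5421

Over the interval, μ = 2 × 5 = 10 (a 5-minute window = 5 minutes).
The tenth arrival falls in the interval iff at least 10 events occur there: P(S_10 ≤ t) = P(N ≥ 10) = 1 − P(N ≤ 9) ≈ 0.5421.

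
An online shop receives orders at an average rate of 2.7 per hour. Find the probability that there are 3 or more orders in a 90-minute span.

Over the interval, μ = 2.7 × 1.5 = 4.05 (a 90-minute span = 1.5 hours).
P(N ≥ 3) = 1 − P(N ≤ 2) = 1 − Σ_{j=0}^{2} e^(−μ) μ^j/j! ≈ 0.7691.

0.7691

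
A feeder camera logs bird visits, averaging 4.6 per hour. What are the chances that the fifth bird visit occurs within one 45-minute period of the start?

Over the interval, μ = 4.6 × 0.75 = 3.45 (a 45-minute period = 0.75 hours).
The fifth arrival falls in the interval iff at least 5 events occur there: P(S_5 ≤ t) = P(N ≥ 5) = 1 − P(N ≤ 4) ≈ 0.2651.

0.2651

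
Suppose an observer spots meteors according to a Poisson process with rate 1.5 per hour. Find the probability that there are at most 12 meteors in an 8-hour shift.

Over the interval, μ = 1.5 × 8 = 12 (an 8-hour shift = 8 hours).
P(N ≤ 12) = Σ_{j=0}^{12} e^(−μ) μ^j/j! ≈ 0.5760.

0.5760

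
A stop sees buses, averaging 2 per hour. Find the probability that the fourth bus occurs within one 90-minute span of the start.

0.3528

Over the interval, μ = 2 × 1.5 = 3 (a 90-minute span = 1.5 hours).
The fourth arrival falls in the interval iff at least 4 events occur there: P(S_4 ≤ t) = P(N ≥ 4) = 1 − P(N ≤ 3) ≈ 0.3528.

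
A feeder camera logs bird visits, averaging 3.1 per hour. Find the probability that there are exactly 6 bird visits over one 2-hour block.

Over the interval, μ = 3.1 × 2 = 6.2 (a 2-hour block = 2 hours).
P(N = 6) = e^(−μ) μ^6/6! = e^(−6.2) · 6.2^6/720 ≈ 0.1601.

0.1601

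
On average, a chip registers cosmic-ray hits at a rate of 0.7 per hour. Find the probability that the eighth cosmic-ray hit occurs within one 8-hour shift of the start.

0.2030

Over the interval, μ = 0.7 × 8 = 5.6 (an 8-hour shift = 8 hours).
The eighth arrival falls in the interval iff at least 8 events occur there: P(S_8 ≤ t) = P(N ≥ 8) = 1 − P(N ≤ 7) ≈ 0.2030.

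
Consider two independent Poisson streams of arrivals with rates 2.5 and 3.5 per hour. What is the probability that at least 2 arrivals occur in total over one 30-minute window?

0.8009

Independent Poisson processes superpose: combined rate λ = 2.5 + 3.5 = 6 per hour.
Over the interval, μ = 6 × 0.5 = 3 (a 30-minute window = 0.5 hours).
P(N ≥ 2) = 1 − P(N ≤ 1) ≈ 0.8009.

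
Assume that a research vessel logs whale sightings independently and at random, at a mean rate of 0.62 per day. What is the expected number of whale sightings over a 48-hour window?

1.24

E[N] = λt = 0.62 × 2 = 1.24 (a 48-hour window = 2 days).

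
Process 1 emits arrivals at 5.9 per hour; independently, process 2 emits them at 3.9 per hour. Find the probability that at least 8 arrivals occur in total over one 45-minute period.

0.4533

Independent Poisson processes superpose: combined rate λ = 5.9 + 3.9 = 9.8 per hour.
Over the interval, μ = 9.8 × 0.75 = 7.35 (a 45-minute period = 0.75 hours).
P(N ≥ 8) = 1 − P(N ≤ 7) ≈ 0.4533.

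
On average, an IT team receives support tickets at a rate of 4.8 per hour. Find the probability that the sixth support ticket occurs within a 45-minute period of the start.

0.1559

Over the interval, μ = 4.8 × 0.75 = 3.6 (a 45-minute period = 0.75 hours).
The sixth arrival falls in the interval iff at least 6 events occur there: P(S_6 ≤ t) = P(N ≥ 6) = 1 − P(N ≤ 5) ≈ 0.1559.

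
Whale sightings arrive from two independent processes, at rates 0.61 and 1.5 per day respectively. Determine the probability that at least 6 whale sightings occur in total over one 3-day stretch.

0.6058

Independent Poisson processes superpose: combined rate λ = 0.61 + 1.5 = 2.11 per day.
Over the interval, μ = 2.11 × 3 = 6.33 (a 3-day stretch = 3 days).
P(N ≥ 6) = 1 − P(N ≤ 5) ≈ 0.6058.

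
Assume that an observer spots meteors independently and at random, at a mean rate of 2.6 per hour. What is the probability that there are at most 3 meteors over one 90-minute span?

Over the interval, μ = 2.6 × 1.5 = 3.9 (a 90-minute span = 1.5 hours).
P(N ≤ 3) = Σ_{j=0}^{3} e^(−μ) μ^j/j! ≈ 0.4532.

0.4532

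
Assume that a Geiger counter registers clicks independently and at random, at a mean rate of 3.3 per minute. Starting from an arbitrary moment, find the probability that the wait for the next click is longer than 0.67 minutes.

0.1096

The wait for the next event is exponential with rate λ = 3.3 per minute.
P(T > 0.67) = e^(−λt) = e^(−3.3 × 0.67) = e^(−2.211) ≈ 0.1096.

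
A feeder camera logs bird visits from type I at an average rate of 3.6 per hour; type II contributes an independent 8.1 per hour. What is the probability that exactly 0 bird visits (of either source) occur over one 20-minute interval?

Independent Poisson processes superpose: combined rate λ = 3.6 + 8.1 = 11.7 per hour.
Over the interval, μ = 11.7 × 1/3 = 3.9 (a 20-minute interval = 1/3 hours).
P(N = 0) = e^(−3.9) · 3.9^0/0! ≈ 0.0202.

0.0202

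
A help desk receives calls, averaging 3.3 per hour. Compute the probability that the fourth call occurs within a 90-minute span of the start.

Over the interval, μ = 3.3 × 1.5 = 4.95 (a 90-minute span = 1.5 hours).
The fourth arrival falls in the interval iff at least 4 events occur there: P(S_4 ≤ t) = P(N ≥ 4) = 1 − P(N ≤ 3) ≈ 0.7279.

0.7279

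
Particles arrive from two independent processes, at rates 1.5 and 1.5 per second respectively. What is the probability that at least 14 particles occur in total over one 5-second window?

Independent Poisson processes superpose: combined rate λ = 1.5 + 1.5 = 3 per second.
Over the interval, μ = 3 × 5 = 15 (a 5-second window = 5 seconds).
P(N ≥ 14) = 1 − P(N ≤ 13) ≈ 0.6368.

0.6368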